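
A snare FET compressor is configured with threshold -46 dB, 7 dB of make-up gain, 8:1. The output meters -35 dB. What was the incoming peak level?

Before make-up, the level was -35 − 7 = -42 dB.
The compressed level sits -42 − (-46) = 4 dB over threshold.
Before 8:1 compression the overshoot was 4 × 8 = 32 dB, so input = -46 + 32 = -14 dB.

-14 dB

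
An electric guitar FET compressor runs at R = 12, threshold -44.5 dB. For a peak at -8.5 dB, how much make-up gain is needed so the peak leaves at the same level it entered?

Overshoot 36 dB → 36/12 = 3 dB after compression, so the compressed level is -44.5 + 3 = -41.5 dB.
Make-up = target − compressed = -8.5 − (-41.5) = 33 dB.

33 dB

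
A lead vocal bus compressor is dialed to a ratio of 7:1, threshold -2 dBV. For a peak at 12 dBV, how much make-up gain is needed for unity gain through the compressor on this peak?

Without make-up, output = threshold + overshoot/7 = -2 + 2 = 0 dBV.
Gap to target: 12 dB.

12 dB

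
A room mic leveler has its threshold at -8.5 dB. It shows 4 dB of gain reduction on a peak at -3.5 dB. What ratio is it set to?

Input overshoot = -3.5 − (-8.5) = 5 dB.
Output overshoot = 5 − 4 = 1 dB.
Ratio = input overshoot / output overshoot = 5 / 1 = 5.

5:1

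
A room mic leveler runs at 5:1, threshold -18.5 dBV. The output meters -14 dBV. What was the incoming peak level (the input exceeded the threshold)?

Post-compression overshoot = -14 − (-18.5) = 4.5 dB.
Before 5:1 compression the overshoot was 4.5 × 5 = 22.5 dB, so input = -18.5 + 22.5 = 4 dBV.

4 dBV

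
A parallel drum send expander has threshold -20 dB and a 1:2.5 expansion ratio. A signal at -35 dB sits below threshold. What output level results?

-57.5 dB

The input is 15 dB below the -20 dB threshold.
A 1:2.5 expander multiplies undershoot by 2.5: 15 × 2.5 = 37.5 dB below threshold.
Output = -20 − 37.5 = -57.5 dB.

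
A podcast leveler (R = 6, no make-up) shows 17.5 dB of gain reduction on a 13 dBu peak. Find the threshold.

-8 dBu

Gain reduction = 13 − (-4.5) = 17.5 dB; output overshoot = GR / (R − 1) = 17.5 / 5 = 3.5 dB.
Threshold = output − output overshoot = -4.5 − 3.5 = -8 dBu.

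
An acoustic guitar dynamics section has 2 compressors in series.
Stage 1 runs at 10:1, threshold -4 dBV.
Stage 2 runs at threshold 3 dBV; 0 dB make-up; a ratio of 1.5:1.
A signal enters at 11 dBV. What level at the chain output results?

Stage 1: overshoot 15 dB → 15/10 = 1.5 dB → -2.5 dBV.
Stage 2: -2.5 dBV is at or below the 3 dBV threshold — no compression; output -2.5 dBV.

-2.5 dBV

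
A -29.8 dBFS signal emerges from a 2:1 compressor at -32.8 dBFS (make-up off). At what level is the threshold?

Let T be the threshold. Output overshoot = (input overshoot)/R, so -32.8 − T = (-29.8 − T)/2.
2·(-32.8 − T) = -29.8 − T → 1·T = -65.6 − (-29.8) = -35.8.
T = -35.8/1 = -35.8 dBFS.

-35.8 dBFS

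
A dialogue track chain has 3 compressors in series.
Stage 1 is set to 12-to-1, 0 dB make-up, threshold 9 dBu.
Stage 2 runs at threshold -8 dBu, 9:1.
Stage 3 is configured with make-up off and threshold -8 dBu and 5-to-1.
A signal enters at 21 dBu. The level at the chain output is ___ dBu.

Stage 1: 12 dB above 9 dBu, reduced 12:1 to 1 dB above → 10 dBu.
Stage 2: 10 dBu is 18 dB over -8 dBu; at 9:1 that becomes 2 dB over, giving -6 dBu.
Stage 3: overshoot 2 dB → 2/5 = 0.4 dB → -7.6 dBu.

-7.6 dBu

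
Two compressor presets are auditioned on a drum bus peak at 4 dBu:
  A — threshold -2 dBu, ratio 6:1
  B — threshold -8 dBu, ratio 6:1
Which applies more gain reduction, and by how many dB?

A: GR = 6 − 6/6 = 5 dB.
B: GR = 12 − 12/6 = 10 dB.
B applies 5 dB more gain reduction.

B, by 5 dB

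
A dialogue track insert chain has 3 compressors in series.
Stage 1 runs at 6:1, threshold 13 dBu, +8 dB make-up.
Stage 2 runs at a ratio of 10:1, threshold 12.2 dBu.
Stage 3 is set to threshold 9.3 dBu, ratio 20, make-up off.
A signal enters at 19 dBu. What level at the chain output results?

Stage 1: 19 dBu is 6 dB over 13 dBu; at 6:1 that becomes 1 dB over, giving 14 dBu; +8 dB make-up → 22 dBu.
Stage 2: overshoot 9.8 dB → 9.8/10 = 0.98 dB → 13.18 dBu.
Stage 3: overshoot 3.88 dB → 3.88/20 = 0.194 dB → 9.494 dBu.

9.494 dBu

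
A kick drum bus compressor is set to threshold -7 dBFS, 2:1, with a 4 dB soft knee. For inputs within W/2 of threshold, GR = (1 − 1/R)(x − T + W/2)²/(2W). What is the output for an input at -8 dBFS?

x − T + W/2 = -8 − (-7) + 2 = 1.
GR = (1 − 1/2) × 1² / 8 = 0.5 × 1 / 8 = 0.0625 dB.
Output = -8 − 0.0625 = -8.0625 dBFS.

-8.0625 dBFS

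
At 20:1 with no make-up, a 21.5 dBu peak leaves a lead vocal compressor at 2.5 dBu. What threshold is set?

1.5 dBu

Input is 20 dB above T (since output overshoot × R = input overshoot: (2.5 − T)·20 = 21.5 − T gives T = 1.5 dBu).
Check: 1.5 + (21.5 − 1.5)/20 = 1.5 + 1 = 2.5 dBu. ✓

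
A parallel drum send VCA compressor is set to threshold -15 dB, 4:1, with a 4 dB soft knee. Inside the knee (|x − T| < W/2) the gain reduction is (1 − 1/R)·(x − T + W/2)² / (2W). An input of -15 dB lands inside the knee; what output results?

x − T + W/2 = -15 − (-15) + 2 = 2.
GR = (1 − 1/4) × 2² / 8 = 0.75 × 4 / 8 = 0.375 dB.
Output = -15 − 0.375 = -15.375 dB.

-15.375 dB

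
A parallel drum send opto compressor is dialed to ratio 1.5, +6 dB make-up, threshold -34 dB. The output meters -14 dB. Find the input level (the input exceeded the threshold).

Remove make-up: -14 − 6 = -20 dB.
That's 14 dB above the -34 dB threshold.
Before 1.5:1 compression the overshoot was 14 × 1.5 = 21 dB, so input = -34 + 21 = -13 dB.

-13 dB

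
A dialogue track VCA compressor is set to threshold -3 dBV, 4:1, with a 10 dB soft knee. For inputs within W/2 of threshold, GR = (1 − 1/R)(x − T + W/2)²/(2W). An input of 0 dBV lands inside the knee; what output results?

x − T + W/2 = 0 − (-3) + 5 = 8.
GR = (1 − 1/4) × 8² / 20 = 0.75 × 64 / 20 = 2.4 dB.
Output = 0 − 2.4 = -2.4 dBV.

-2.4 dBV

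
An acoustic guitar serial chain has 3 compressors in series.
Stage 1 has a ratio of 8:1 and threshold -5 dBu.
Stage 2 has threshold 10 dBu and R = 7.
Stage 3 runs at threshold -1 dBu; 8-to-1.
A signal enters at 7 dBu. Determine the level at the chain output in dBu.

Stage 1: 7 dBu is 12 dB over -5 dBu; at 8:1 that becomes 1.5 dB over, giving -3.5 dBu.
Stage 2: -3.5 dBu ≤ 10 dBu, so stage 2 doesn't engage; output -3.5 dBu.
Stage 3: -3.5 dBu is at or below the -1 dBu threshold — no compression; output -3.5 dBu.

-3.5 dBu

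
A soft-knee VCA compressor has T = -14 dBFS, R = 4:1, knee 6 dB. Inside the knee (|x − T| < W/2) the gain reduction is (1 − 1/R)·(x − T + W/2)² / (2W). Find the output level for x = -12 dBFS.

x − T + W/2 = -12 − (-14) + 3 = 5.
GR = (1 − 1/4) × 5² / 12 = 0.75 × 25 / 12 = 1.5625 dB.
Output = -12 − 1.5625 = -13.5625 dBFS.

-13.5625 dBFS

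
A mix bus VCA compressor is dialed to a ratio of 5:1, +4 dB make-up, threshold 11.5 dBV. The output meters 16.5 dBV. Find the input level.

Stripping the +4 dB make-up gives 12.5 dBV at the gain stage.
Post-compression overshoot = 12.5 − 11.5 = 1 dB.
Before 5:1 compression the overshoot was 1 × 5 = 5 dB, so input = 11.5 + 5 = 16.5 dBV.

16.5 dBV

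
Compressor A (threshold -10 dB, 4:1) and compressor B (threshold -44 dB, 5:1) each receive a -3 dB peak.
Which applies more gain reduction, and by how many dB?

A: 7 dB over, compressed to 1.75 dB over, so 5.25 dB of GR.
B: 41 dB over, compressed to 8.2 dB over, so 32.8 dB of GR.
Difference: 27.55 dB in favour of B.

B, by 27.55 dB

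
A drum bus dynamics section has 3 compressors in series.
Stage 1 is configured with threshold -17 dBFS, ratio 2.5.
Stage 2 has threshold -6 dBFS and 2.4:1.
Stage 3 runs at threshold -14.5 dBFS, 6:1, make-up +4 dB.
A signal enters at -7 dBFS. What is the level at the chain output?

Stage 1: -7 dBFS is 10 dB over -17 dBFS; at 2.5:1 that becomes 4 dB over, giving -13 dBFS.
Stage 2: -13 dBFS is at or below the -6 dBFS threshold — no compression; output -13 dBFS.
Stage 3: 1.5 dB above -14.5 dBFS, reduced 6:1 to 0.25 dB above → -14.25 dBFS; +4 dB make-up → -10.25 dBFS.

-10.25 dBFS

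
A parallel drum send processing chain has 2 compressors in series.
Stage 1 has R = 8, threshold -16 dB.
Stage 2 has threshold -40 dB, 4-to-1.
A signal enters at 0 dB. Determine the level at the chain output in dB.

Stage 1: overshoot 16 dB → 16/8 = 2 dB → -14 dB.
Stage 2: -14 dB is 26 dB over -40 dB; at 4:1 that becomes 6.5 dB over, giving -33.5 dB.

-33.5 dB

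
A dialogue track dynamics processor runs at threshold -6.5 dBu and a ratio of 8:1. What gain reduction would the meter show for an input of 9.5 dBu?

14 dB

Overshoot = 9.5 − (-6.5) = 16 dB.
After 8:1 compression the overshoot becomes 16/8 = 2 dB.
GR = overshoot in − overshoot out = 16 − 2 = 14 dB.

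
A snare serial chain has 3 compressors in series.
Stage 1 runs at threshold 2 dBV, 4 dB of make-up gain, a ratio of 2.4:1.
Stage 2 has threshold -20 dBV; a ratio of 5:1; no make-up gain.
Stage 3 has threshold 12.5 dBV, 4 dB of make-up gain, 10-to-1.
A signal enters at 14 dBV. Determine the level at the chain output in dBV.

Stage 1: overshoot 12 dB → 12/2.4 = 5 dB → 7 dBV; +4 dB make-up → 11 dBV.
Stage 2: overshoot 31 dB → 31/5 = 6.2 dB → -13.8 dBV.
Stage 3: below threshold (-13.8 ≤ 12.5); passes unchanged; make-up brings it to -9.8 dBV.

-9.8 dBV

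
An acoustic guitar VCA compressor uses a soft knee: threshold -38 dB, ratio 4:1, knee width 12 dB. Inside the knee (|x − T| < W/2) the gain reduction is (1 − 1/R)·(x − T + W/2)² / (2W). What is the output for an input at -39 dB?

x − T + W/2 = -39 − (-38) + 6 = 5.
GR = (1 − 1/4) × 5² / 24 = 0.75 × 25 / 24 = 0.78125 dB.
Output = -39 − 0.78125 = -39.78125 dB.

-39.78125 dB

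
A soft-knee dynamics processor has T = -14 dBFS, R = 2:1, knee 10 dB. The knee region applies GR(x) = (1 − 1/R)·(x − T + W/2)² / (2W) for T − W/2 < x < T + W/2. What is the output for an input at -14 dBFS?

-14.625 dBFS

x − T + W/2 = -14 − (-14) + 5 = 5.
GR = (1 − 1/2) × 5² / 20 = 0.5 × 25 / 20 = 0.625 dB.
Output = -14 − 0.625 = -14.625 dBFS.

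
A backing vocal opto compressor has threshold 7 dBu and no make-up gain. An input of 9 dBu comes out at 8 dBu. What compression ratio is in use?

Input overshoot = 9 − 7 = 2 dB; output overshoot = 8 − 7 = 1 dB.
Ratio = 2 / 1 = 2.

2:1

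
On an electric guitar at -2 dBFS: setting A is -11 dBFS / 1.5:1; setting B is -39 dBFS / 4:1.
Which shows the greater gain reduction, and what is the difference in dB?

A: overshoot 9 dB → output overshoot 6 dB → GR 3 dB.
B: overshoot 37 dB → output overshoot 9.25 dB → GR 27.75 dB.
B applies 24.75 dB more gain reduction.

B, by 24.75 dB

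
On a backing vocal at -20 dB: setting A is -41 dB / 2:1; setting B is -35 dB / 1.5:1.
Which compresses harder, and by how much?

A: overshoot 21 dB → output overshoot 10.5 dB → GR 10.5 dB.
B: overshoot 15 dB → output overshoot 10 dB → GR 5 dB.
A reduces 5.5 dB more.

A, by 5.5 dB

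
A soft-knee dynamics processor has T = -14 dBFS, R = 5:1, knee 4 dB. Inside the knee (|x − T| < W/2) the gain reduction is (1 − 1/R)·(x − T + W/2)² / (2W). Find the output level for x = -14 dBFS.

x − T + W/2 = -14 − (-14) + 2 = 2.
GR = (1 − 1/5) × 2² / 8 = 0.8 × 4 / 8 = 0.4 dB.
Output = -14 − 0.4 = -14.4 dBFS.

-14.4 dBFS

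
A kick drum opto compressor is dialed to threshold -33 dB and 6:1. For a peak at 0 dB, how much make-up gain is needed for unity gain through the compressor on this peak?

27.5 dB

Without make-up, output = threshold + overshoot/6 = -33 + 5.5 = -27.5 dB.
Gap to target: 27.5 dB.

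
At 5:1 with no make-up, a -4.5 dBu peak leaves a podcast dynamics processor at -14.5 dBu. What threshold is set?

-17 dBu

Let T be the threshold. Output overshoot = (input overshoot)/R, so -14.5 − T = (-4.5 − T)/5.
5·(-14.5 − T) = -4.5 − T → 4·T = -72.5 − (-4.5) = -68.
T = -68/4 = -17 dBu.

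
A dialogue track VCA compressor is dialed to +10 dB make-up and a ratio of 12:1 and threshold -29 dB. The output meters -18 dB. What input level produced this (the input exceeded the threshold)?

-17 dB

Remove make-up: -18 − 10 = -28 dB.
Post-compression overshoot = -28 − (-29) = 1 dB.
Undo the ratio: input overshoot = 1 × 12 = 12 dB, giving input = -17 dB.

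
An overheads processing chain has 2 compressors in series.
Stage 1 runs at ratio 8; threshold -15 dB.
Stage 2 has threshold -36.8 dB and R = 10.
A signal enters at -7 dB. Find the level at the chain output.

-34.52 dB

Stage 1: -7 dB is 8 dB over -15 dB; at 8:1 that becomes 1 dB over, giving -14 dB.
Stage 2: overshoot 22.8 dB → 22.8/10 = 2.28 dB → -34.52 dB.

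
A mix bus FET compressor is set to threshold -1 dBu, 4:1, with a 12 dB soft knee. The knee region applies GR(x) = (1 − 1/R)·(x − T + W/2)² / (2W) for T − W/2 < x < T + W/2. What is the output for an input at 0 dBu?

-1.53125 dBu

x − T + W/2 = 0 − (-1) + 6 = 7.
GR = (1 − 1/4) × 7² / 24 = 0.75 × 49 / 24 = 1.53125 dB.
Output = 0 − 1.53125 = -1.53125 dBu.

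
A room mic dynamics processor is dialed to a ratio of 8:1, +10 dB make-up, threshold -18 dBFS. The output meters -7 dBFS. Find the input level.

-10 dBFS

Stripping the +10 dB make-up gives -17 dBFS at the gain stage.
Post-compression overshoot = -17 − (-18) = 1 dB.
Undo the ratio: input overshoot = 1 × 8 = 8 dB, giving input = -10 dBFS.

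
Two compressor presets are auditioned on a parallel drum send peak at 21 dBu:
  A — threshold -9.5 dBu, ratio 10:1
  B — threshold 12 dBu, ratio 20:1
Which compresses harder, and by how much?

A: 30.5 dB over, compressed to 3.05 dB over, so 27.45 dB of GR.
B: 9 dB over, compressed to 0.45 dB over, so 8.55 dB of GR.
A reduces 18.9 dB more.

A, by 18.9 dB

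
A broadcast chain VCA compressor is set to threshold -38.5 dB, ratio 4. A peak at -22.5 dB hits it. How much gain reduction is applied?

Overshoot = -22.5 − (-38.5) = 16 dB.
A 4:1 ratio leaves 4 dB of that excess.
So the signal is attenuated by 16 − 4 = 12 dB.

12 dB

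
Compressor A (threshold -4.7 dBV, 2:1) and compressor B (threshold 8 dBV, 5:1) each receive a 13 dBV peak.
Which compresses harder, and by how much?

A: overshoot 17.7 dB → output overshoot 8.85 dB → GR 8.85 dB.
B: overshoot 5 dB → output overshoot 1 dB → GR 4 dB.
A reduces 4.85 dB more.

A, by 4.85 dB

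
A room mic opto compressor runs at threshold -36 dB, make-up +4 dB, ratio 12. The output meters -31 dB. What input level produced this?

-24 dB

Before make-up, the level was -31 − 4 = -35 dB.
The compressed level sits -35 − (-36) = 1 dB over threshold.
Before 12:1 compression the overshoot was 1 × 12 = 12 dB, so input = -36 + 12 = -24 dB.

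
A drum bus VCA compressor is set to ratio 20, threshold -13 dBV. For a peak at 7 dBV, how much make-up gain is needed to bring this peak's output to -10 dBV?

2 dB

The peak compresses to -13 + 20/20 = -12 dBV.
To reach -10 dBV requires -10 − (-12) = 2 dB of make-up.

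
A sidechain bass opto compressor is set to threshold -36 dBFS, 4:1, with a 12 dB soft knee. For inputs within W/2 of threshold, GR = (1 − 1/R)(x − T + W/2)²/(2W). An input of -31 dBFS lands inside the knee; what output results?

x − T + W/2 = -31 − (-36) + 6 = 11.
GR = (1 − 1/4) × 11² / 24 = 0.75 × 121 / 24 = 3.78125 dB.
Output = -31 − 3.78125 = -34.78125 dBFS.

-34.78125 dBFS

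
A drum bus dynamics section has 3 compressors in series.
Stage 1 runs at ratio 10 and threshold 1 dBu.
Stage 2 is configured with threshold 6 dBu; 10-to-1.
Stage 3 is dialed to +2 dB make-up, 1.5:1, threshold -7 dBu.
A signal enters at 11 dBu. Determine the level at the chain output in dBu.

Stage 1: 10 dB above 1 dBu, reduced 10:1 to 1 dB above → 2 dBu.
Stage 2: 2 dBu ≤ 6 dBu, so stage 2 doesn't engage; output 2 dBu.
Stage 3: 9 dB above -7 dBu, reduced 1.5:1 to 6 dB above → -1 dBu; +2 dB make-up → 1 dBu.

1 dBu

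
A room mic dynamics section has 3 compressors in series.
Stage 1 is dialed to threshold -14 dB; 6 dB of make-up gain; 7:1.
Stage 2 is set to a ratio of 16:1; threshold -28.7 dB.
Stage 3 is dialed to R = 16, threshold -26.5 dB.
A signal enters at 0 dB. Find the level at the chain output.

Stage 1: 14 dB above -14 dB, reduced 7:1 to 2 dB above → -12 dB; +6 dB make-up → -6 dB.
Stage 2: 22.7 dB above -28.7 dB, reduced 16:1 to 1.41875 dB above → -27.28125 dB.
Stage 3: below threshold (-27.28125 ≤ -26.5); passes unchanged; output -27.28125 dB.

-27.28125 dB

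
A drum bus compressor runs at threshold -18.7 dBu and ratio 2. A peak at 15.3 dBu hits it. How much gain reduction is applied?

15.3 dBu exceeds the threshold by 34 dB.
After 2:1 compression the overshoot becomes 34/2 = 17 dB.
Gain reduction = 34 − 17 = 17 dB.

17 dB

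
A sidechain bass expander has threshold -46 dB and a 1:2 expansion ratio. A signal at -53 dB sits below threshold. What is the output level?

-60 dB

Undershoot = (-46) − (-53) = 7 dB.
At 1:2, that expands to 14 dB under threshold.
Output = -46 − 14 = -60 dB.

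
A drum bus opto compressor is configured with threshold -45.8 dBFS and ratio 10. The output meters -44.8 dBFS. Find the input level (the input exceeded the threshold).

-35.8 dBFS

The compressed level sits -44.8 − (-45.8) = 1 dB over threshold.
Undo the ratio: input overshoot = 1 × 10 = 10 dB, giving input = -35.8 dBFS.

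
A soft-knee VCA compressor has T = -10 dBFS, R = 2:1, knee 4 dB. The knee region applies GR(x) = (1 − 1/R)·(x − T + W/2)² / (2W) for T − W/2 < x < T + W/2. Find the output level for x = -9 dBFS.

-9.5625 dBFS

x − T + W/2 = -9 − (-10) + 2 = 3.
GR = (1 − 1/2) × 3² / 8 = 0.5 × 9 / 8 = 0.5625 dB.
Output = -9 − 0.5625 = -9.5625 dBFS.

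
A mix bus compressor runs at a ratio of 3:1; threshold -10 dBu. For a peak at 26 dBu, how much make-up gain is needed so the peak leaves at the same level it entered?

Without make-up, output = threshold + overshoot/3 = -10 + 12 = 2 dBu.
Gap to target: 24 dB.

24 dB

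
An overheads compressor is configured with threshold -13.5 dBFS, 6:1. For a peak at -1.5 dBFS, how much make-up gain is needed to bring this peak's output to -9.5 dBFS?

2 dB

The peak compresses to -13.5 + 12/6 = -11.5 dBFS.
To reach -9.5 dBFS requires -9.5 − (-11.5) = 2 dB of make-up.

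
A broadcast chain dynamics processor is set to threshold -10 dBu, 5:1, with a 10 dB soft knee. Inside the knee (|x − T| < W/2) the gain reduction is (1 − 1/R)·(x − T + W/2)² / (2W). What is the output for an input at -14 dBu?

-14.04 dBu

x − T + W/2 = -14 − (-10) + 5 = 1.
GR = (1 − 1/5) × 1² / 20 = 0.8 × 1 / 20 = 0.04 dB.
Output = -14 − 0.04 = -14.04 dBu.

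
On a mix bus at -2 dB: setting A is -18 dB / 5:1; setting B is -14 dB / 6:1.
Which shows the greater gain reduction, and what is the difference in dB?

A, by 2.8 dB

A: GR = 16 − 16/5 = 12.8 dB.
B: GR = 12 − 12/6 = 10 dB.
A reduces 2.8 dB more.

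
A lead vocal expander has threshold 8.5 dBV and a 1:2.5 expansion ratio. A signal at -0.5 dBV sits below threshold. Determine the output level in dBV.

The input is 9 dB below the 8.5 dBV threshold.
A 1:2.5 expander multiplies undershoot by 2.5: 9 × 2.5 = 22.5 dB below threshold.
Output = 8.5 − 22.5 = -14 dBV.

-14 dBV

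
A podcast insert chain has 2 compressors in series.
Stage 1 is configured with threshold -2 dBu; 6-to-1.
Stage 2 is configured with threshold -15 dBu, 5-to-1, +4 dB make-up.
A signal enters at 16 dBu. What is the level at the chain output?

-7.8 dBu

Stage 1: 18 dB above -2 dBu, reduced 6:1 to 3 dB above → 1 dBu.
Stage 2: 16 dB above -15 dBu, reduced 5:1 to 3.2 dB above → -11.8 dBu; +4 dB make-up → -7.8 dBu.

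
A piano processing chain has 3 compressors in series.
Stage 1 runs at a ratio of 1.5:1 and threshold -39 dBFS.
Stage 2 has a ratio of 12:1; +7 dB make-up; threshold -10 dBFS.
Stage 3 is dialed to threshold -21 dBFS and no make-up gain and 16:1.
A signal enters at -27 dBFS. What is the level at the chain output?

-24 dBFS

Stage 1: -27 dBFS is 12 dB over -39 dBFS; at 1.5:1 that becomes 8 dB over, giving -31 dBFS.
Stage 2: below threshold (-31 ≤ -10); passes unchanged; make-up brings it to -24 dBFS.
Stage 3: -24 dBFS is at or below the -21 dBFS threshold — no compression; output -24 dBFS.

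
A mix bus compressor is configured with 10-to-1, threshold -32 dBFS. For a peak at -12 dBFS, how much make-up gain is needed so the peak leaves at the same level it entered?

18 dB

Without make-up, output = threshold + overshoot/10 = -32 + 2 = -30 dBFS.
Gap to target: 18 dB.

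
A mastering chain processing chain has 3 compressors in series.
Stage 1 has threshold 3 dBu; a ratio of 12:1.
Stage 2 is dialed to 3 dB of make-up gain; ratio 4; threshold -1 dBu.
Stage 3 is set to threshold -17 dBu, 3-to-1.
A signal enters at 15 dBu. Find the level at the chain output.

-10.25 dBu

Stage 1: 15 dBu is 12 dB over 3 dBu; at 12:1 that becomes 1 dB over, giving 4 dBu.
Stage 2: 5 dB above -1 dBu, reduced 4:1 to 1.25 dB above → 0.25 dBu; +3 dB make-up → 3.25 dBu.
Stage 3: overshoot 20.25 dB → 20.25/3 = 6.75 dB → -10.25 dBu.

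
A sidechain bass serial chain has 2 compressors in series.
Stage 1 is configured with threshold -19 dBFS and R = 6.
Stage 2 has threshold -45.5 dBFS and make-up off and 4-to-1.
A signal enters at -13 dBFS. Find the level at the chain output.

-38.625 dBFS

Stage 1: overshoot 6 dB → 6/6 = 1 dB → -18 dBFS.
Stage 2: 27.5 dB above -45.5 dBFS, reduced 4:1 to 6.875 dB above → -38.625 dBFS.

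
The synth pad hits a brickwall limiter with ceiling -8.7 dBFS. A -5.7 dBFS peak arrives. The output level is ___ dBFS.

-8.7 dBFS

At ∞:1, everything above -8.7 dBFS is held at the ceiling.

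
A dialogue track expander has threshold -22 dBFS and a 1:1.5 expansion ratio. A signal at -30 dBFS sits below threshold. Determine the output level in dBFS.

Below threshold, a 1:1.5 expander applies gain = (1.5−1)×(T − x) of attenuation.
(1.5−1) × 8 = 4 dB, so output = -30 − 4 = -34 dBFS.

-34 dBFS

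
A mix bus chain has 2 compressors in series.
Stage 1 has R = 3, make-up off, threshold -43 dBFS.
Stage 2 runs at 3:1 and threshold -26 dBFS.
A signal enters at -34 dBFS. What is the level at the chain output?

-40 dBFS

Stage 1: overshoot 9 dB → 9/3 = 3 dB → -40 dBFS.
Stage 2: -40 dBFS is at or below the -26 dBFS threshold — no compression; output -40 dBFS.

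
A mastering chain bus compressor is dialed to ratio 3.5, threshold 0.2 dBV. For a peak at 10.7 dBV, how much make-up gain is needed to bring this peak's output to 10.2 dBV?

7 dB

Without make-up, output = threshold + overshoot/3.5 = 0.2 + 3 = 3.2 dBV.
Gap to target: 7 dB.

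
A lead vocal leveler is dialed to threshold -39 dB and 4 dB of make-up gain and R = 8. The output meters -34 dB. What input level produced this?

-31 dB

Remove make-up: -34 − 4 = -38 dB.
Post-compression overshoot = -38 − (-39) = 1 dB.
Input overshoot = R × output overshoot = 8 dB → input = -39 + 8 = -31 dB.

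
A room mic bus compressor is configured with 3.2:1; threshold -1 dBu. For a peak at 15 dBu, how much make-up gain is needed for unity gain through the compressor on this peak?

11 dB

Overshoot 16 dB → 16/3.2 = 5 dB after compression, so the compressed level is -1 + 5 = 4 dBu.
Make-up = target − compressed = 15 − 4 = 11 dB.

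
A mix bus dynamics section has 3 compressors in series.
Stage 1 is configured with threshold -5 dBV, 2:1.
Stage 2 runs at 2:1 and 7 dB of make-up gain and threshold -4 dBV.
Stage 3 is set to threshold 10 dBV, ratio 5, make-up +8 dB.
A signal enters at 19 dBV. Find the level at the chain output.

Stage 1: 19 dBV is 24 dB over -5 dBV; at 2:1 that becomes 12 dB over, giving 7 dBV.
Stage 2: 7 dBV is 11 dB over -4 dBV; at 2:1 that becomes 5.5 dB over, giving 1.5 dBV; +7 dB make-up → 8.5 dBV.
Stage 3: 8.5 dBV is at or below the 10 dBV threshold — no compression; make-up brings it to 16.5 dBV.

16.5 dBV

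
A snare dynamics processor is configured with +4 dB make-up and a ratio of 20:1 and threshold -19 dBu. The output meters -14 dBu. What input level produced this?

Before make-up, the level was -14 − 4 = -18 dBu.
The compressed level sits -18 − (-19) = 1 dB over threshold.
Input overshoot = R × output overshoot = 20 dB → input = -19 + 20 = 1 dBu.

1 dBu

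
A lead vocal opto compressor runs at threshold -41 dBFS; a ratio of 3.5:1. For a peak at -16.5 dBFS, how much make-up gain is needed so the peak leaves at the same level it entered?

17.5 dB

Overshoot 24.5 dB → 24.5/3.5 = 7 dB after compression, so the compressed level is -41 + 7 = -34 dBFS.
Make-up = target − compressed = -16.5 − (-34) = 17.5 dB.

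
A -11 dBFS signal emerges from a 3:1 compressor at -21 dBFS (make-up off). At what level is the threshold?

-26 dBFS

Input is 15 dB above T (since output overshoot × R = input overshoot: (-21 − T)·3 = -11 − T gives T = -26 dBFS).
Check: -26 + (-11 − (-26))/3 = -26 + 5 = -21 dBFS. ✓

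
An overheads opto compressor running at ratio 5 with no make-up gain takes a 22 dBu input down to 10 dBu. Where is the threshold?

Input is 15 dB above T (since output overshoot × R = input overshoot: (10 − T)·5 = 22 − T gives T = 7 dBu).
Check: 7 + (22 − 7)/5 = 7 + 3 = 10 dBu. ✓

7 dBu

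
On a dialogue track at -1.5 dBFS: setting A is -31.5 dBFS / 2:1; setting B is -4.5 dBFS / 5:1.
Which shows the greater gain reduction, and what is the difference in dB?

A, by 12.6 dB

A: overshoot 30 dB → output overshoot 15 dB → GR 15 dB.
B: overshoot 3 dB → output overshoot 0.6 dB → GR 2.4 dB.
A applies 12.6 dB more gain reduction.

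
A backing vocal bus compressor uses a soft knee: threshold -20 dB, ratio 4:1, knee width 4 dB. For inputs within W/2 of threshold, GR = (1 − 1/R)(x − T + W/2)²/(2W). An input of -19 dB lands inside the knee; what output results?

x − T + W/2 = -19 − (-20) + 2 = 3.
GR = (1 − 1/4) × 3² / 8 = 0.75 × 9 / 8 = 0.84375 dB.
Output = -19 − 0.84375 = -19.84375 dB.

-19.84375 dB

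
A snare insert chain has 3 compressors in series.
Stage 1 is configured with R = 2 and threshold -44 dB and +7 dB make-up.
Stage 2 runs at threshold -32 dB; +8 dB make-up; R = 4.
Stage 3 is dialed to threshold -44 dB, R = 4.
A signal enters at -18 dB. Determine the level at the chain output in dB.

Stage 1: overshoot 26 dB → 26/2 = 13 dB → -31 dB; +7 dB make-up → -24 dB.
Stage 2: -24 dB is 8 dB over -32 dB; at 4:1 that becomes 2 dB over, giving -30 dB; +8 dB make-up → -22 dB.
Stage 3: 22 dB above -44 dB, reduced 4:1 to 5.5 dB above → -38.5 dB.

-38.5 dB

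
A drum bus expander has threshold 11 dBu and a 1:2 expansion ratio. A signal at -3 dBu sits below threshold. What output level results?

-17 dBu

The input is 14 dB below the 11 dBu threshold.
A 1:2 expander multiplies undershoot by 2: 14 × 2 = 28 dB below threshold.
Output = 11 − 28 = -17 dBu.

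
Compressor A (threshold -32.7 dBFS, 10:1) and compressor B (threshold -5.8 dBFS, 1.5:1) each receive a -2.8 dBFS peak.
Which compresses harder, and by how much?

A: GR = 29.9 − 29.9/10 = 26.91 dB.
B: GR = 3 − 3/1.5 = 1 dB.
A applies 25.91 dB more gain reduction.

A, by 25.91 dB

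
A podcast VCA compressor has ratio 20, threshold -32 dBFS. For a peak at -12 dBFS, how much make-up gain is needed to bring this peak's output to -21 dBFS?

10 dB

Without make-up, output = threshold + overshoot/20 = -32 + 1 = -31 dBFS.
Gap to target: 10 dB.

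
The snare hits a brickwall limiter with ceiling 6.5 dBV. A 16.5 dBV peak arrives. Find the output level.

6.5 dBV

A brickwall limiter is an ∞:1 compressor: any input above the ceiling is clamped to 6.5 dBV.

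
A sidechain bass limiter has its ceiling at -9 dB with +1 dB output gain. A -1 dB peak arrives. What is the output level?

At ∞:1, everything above -9 dB is held at the ceiling.
Output gain then adds 1 dB: -9 + 1 = -8 dB.

-8 dB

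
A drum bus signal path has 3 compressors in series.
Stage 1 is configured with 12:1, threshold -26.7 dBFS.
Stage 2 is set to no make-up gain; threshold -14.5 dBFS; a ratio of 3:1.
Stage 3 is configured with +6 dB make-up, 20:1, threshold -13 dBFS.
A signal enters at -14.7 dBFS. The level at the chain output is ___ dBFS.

Stage 1: 12 dB above -26.7 dBFS, reduced 12:1 to 1 dB above → -25.7 dBFS.
Stage 2: -25.7 dBFS is at or below the -14.5 dBFS threshold — no compression; output -25.7 dBFS.
Stage 3: below threshold (-25.7 ≤ -13); passes unchanged; make-up brings it to -19.7 dBFS.

-19.7 dBFS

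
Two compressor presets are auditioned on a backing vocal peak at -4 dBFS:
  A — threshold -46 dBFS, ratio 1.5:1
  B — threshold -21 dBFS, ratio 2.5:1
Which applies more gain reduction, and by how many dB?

A: GR = 42 − 42/1.5 = 14 dB.
B: GR = 17 − 17/2.5 = 10.2 dB.
Difference: 3.8 dB in favour of A.

A, by 3.8 dB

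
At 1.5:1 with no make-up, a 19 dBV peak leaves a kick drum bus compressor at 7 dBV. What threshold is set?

Let T be the threshold. Output overshoot = (input overshoot)/R, so 7 − T = (19 − T)/1.5.
1.5·(7 − T) = 19 − T → 0.5·T = 10.5 − 19 = -8.5.
T = -8.5/0.5 = -17 dBV.

-17 dBV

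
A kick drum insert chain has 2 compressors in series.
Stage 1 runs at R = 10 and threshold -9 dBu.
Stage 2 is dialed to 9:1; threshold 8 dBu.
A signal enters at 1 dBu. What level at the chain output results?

-8 dBu

Stage 1: 1 dBu is 10 dB over -9 dBu; at 10:1 that becomes 1 dB over, giving -8 dBu.
Stage 2: below threshold (-8 ≤ 8); passes unchanged; output -8 dBu.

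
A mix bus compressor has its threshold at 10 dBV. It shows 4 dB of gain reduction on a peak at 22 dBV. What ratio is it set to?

Input overshoot = 22 − 10 = 12 dB.
Output overshoot = 12 − 4 = 8 dB.
Ratio = input overshoot / output overshoot = 12 / 8 = 1.5.

1.5:1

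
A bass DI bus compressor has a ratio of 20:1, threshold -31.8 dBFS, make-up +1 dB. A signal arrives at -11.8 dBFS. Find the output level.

-29.8 dBFS

Overshoot: -11.8 − (-31.8) = 20 dB.
At 20:1 the overshoot is divided by 20, leaving 1 dB above threshold.
So the level is -31.8 + 1 = -30.8 dBFS; make-up adds 1 dB, giving -29.8 dBFS.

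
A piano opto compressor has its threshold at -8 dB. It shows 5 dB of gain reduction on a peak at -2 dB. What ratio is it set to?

6:1

Input overshoot = -2 − (-8) = 6 dB.
Output overshoot = 6 − 5 = 1 dB.
Ratio = input overshoot / output overshoot = 6 / 1 = 6.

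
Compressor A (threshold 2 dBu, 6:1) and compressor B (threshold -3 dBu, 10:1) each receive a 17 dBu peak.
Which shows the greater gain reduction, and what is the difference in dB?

A: GR = 15 − 15/6 = 12.5 dB.
B: GR = 20 − 20/10 = 18 dB.
Difference: 5.5 dB in favour of B.

B, by 5.5 dB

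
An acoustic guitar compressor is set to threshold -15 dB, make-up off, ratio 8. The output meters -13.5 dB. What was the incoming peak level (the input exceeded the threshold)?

The compressed level sits -13.5 − (-15) = 1.5 dB over threshold.
Undo the ratio: input overshoot = 1.5 × 8 = 12 dB, giving input = -3 dB.

-3 dB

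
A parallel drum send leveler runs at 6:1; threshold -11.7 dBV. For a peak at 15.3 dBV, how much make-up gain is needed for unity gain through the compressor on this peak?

Without make-up, output = threshold + overshoot/6 = -11.7 + 4.5 = -7.2 dBV.
Gap to target: 22.5 dB.

22.5 dB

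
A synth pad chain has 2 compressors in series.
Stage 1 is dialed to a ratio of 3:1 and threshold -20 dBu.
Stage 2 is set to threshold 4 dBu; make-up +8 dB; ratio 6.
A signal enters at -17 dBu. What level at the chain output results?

Stage 1: 3 dB above -20 dBu, reduced 3:1 to 1 dB above → -19 dBu.
Stage 2: -19 dBu ≤ 4 dBu, so stage 2 doesn't engage; make-up brings it to -11 dBu.

-11 dBu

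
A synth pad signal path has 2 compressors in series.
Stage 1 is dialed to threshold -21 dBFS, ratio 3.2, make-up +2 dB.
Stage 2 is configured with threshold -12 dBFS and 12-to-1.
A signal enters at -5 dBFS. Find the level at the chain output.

Stage 1: 16 dB above -21 dBFS, reduced 3.2:1 to 5 dB above → -16 dBFS; +2 dB make-up → -14 dBFS.
Stage 2: below threshold (-14 ≤ -12); passes unchanged; output -14 dBFS.

-14 dBFS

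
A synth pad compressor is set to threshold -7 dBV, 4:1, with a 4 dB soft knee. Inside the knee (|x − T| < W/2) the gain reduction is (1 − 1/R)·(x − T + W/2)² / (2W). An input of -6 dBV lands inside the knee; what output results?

x − T + W/2 = -6 − (-7) + 2 = 3.
GR = (1 − 1/4) × 3² / 8 = 0.75 × 9 / 8 = 0.84375 dB.
Output = -6 − 0.84375 = -6.84375 dBV.

-6.84375 dBV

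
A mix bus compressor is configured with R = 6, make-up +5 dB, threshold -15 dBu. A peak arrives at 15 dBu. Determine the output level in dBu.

-5 dBu

15 dBu sits 30 dB over threshold.
At 6:1 the overshoot is divided by 6, leaving 5 dB above threshold.
Output = -15 + 5 = -10 dBu; make-up adds 5 dB, giving -5 dBu.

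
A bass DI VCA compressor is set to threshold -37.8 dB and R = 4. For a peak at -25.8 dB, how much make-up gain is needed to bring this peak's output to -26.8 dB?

8 dB

Overshoot 12 dB → 12/4 = 3 dB after compression, so the compressed level is -37.8 + 3 = -34.8 dB.
Make-up = target − compressed = -26.8 − (-34.8) = 8 dB.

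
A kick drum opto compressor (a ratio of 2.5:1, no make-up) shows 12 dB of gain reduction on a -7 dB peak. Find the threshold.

-27 dB

Gain reduction = -7 − (-19) = 12 dB; output overshoot = GR / (R − 1) = 12 / 1.5 = 8 dB.
Threshold = output − output overshoot = -19 − 8 = -27 dB.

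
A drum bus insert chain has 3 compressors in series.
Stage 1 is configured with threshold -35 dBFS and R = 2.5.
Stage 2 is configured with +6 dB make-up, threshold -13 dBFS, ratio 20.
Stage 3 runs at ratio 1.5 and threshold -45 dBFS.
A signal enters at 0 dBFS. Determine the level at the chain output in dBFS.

Stage 1: overshoot 35 dB → 35/2.5 = 14 dB → -21 dBFS.
Stage 2: below threshold (-21 ≤ -13); passes unchanged; make-up brings it to -15 dBFS.
Stage 3: 30 dB above -45 dBFS, reduced 1.5:1 to 20 dB above → -25 dBFS.

-25 dBFS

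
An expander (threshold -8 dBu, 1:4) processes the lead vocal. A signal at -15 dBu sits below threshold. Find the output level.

-36 dBu

The input is 7 dB below the -8 dBu threshold.
A 1:4 expander multiplies undershoot by 4: 7 × 4 = 28 dB below threshold.
Output = -8 − 28 = -36 dBu.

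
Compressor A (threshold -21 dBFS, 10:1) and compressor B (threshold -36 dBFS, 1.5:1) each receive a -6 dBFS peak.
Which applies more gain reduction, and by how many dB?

A: 15 dB over, compressed to 1.5 dB over, so 13.5 dB of GR.
B: 30 dB over, compressed to 20 dB over, so 10 dB of GR.
A reduces 3.5 dB more.

A, by 3.5 dB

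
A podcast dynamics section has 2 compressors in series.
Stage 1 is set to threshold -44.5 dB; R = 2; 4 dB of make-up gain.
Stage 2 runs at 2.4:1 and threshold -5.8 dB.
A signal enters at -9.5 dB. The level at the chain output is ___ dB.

-23 dB

Stage 1: overshoot 35 dB → 35/2 = 17.5 dB → -27 dB; +4 dB make-up → -23 dB.
Stage 2: below threshold (-23 ≤ -5.8); passes unchanged; output -23 dB.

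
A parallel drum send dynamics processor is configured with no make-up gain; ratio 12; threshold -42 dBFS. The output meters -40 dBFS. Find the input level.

Post-compression overshoot = -40 − (-42) = 2 dB.
Input overshoot = R × output overshoot = 24 dB → input = -42 + 24 = -18 dBFS.

-18 dBFS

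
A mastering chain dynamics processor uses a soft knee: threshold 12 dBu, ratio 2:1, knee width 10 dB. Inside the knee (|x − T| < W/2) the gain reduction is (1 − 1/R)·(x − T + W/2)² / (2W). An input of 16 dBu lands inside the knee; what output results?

13.975 dBu

x − T + W/2 = 16 − 12 + 5 = 9.
GR = (1 − 1/2) × 9² / 20 = 0.5 × 81 / 20 = 2.025 dB.
Output = 16 − 2.025 = 13.975 dBu.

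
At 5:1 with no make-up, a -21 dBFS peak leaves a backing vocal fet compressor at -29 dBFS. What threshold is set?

-31 dBFS

Input is 10 dB above T (since output overshoot × R = input overshoot: (-29 − T)·5 = -21 − T gives T = -31 dBFS).
Check: -31 + (-21 − (-31))/5 = -31 + 2 = -29 dBFS. ✓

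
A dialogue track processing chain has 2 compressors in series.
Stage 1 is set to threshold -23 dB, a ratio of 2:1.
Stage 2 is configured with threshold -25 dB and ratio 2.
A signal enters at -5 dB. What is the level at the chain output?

Stage 1: overshoot 18 dB → 18/2 = 9 dB → -14 dB.
Stage 2: overshoot 11 dB → 11/2 = 5.5 dB → -19.5 dB.

-19.5 dB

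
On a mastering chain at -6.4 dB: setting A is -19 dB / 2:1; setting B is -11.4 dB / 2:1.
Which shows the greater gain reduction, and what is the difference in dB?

A, by 3.8 dB

A: GR = 12.6 − 12.6/2 = 6.3 dB.
B: GR = 5 − 5/2 = 2.5 dB.
Difference: 3.8 dB in favour of A.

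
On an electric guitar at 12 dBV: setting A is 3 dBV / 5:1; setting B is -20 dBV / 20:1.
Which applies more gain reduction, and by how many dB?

A: GR = 9 − 9/5 = 7.2 dB.
B: GR = 32 − 32/20 = 30.4 dB.
B reduces 23.2 dB more.

B, by 23.2 dB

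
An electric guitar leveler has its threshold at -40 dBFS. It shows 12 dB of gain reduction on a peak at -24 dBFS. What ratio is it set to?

4:1

Input overshoot = -24 − (-40) = 16 dB.
Output overshoot = 16 − 12 = 4 dB.
Ratio = input overshoot / output overshoot = 16 / 4 = 4.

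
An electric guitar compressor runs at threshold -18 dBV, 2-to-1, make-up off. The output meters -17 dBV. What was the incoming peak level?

Post-compression overshoot = -17 − (-18) = 1 dB.
Input overshoot = R × output overshoot = 2 dB → input = -18 + 2 = -16 dBV.

-16 dBV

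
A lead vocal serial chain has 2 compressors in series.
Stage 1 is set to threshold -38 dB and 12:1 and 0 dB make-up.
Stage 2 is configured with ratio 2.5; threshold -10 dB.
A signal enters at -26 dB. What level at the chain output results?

Stage 1: 12 dB above -38 dB, reduced 12:1 to 1 dB above → -37 dB.
Stage 2: -37 dB ≤ -10 dB, so stage 2 doesn't engage; output -37 dB.

-37 dB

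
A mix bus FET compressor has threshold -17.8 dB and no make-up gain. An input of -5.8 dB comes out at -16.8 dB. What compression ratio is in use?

Input overshoot = -5.8 − (-17.8) = 12 dB; output overshoot = -16.8 − (-17.8) = 1 dB.
Ratio = 12 / 1 = 12.

12:1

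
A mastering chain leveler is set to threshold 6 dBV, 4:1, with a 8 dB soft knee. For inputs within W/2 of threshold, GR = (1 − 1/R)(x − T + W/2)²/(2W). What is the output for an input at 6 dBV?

x − T + W/2 = 6 − 6 + 4 = 4.
GR = (1 − 1/4) × 4² / 16 = 0.75 × 16 / 16 = 0.75 dB.
Output = 6 − 0.75 = 5.25 dBV.

5.25 dBV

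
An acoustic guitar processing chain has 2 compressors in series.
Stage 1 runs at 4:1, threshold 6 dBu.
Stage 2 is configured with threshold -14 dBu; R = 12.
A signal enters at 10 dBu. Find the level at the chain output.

Stage 1: overshoot 4 dB → 4/4 = 1 dB → 7 dBu.
Stage 2: 21 dB above -14 dBu, reduced 12:1 to 1.75 dB above → -12.25 dBu.

-12.25 dBu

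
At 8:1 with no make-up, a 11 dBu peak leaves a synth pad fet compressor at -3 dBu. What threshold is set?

Input is 16 dB above T (since output overshoot × R = input overshoot: (-3 − T)·8 = 11 − T gives T = -5 dBu).
Check: -5 + (11 − (-5))/8 = -5 + 2 = -3 dBu. ✓

-5 dBu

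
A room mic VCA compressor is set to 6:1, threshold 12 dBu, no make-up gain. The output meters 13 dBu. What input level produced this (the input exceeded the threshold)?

Post-compression overshoot = 13 − 12 = 1 dB.
Before 6:1 compression the overshoot was 1 × 6 = 6 dB, so input = 12 + 6 = 18 dBu.

18 dBu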